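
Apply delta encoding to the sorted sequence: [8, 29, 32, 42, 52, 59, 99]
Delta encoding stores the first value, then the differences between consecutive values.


First value: 8
Deltas:
  29 - 8 = 21
  32 - 29 = 3
  42 - 32 = 10
  52 - 42 = 10
  59 - 52 = 7
  99 - 59 = 40


Delta encoded: [8, 21, 3, 10, 10, 7, 40]


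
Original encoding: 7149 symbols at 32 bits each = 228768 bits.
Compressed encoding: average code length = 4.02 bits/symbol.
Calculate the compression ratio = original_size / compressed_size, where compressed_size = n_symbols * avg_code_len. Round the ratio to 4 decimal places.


original_size = n_symbols * orig_bits = 7149 * 32 = 228768 bits
compressed_size = n_symbols * avg_code_len = 7149 * 4.02 = 28738.98 bits
ratio = original_size / compressed_size = 228768 / 28738.98 = 7.9602

Compression ratio = 7.9602


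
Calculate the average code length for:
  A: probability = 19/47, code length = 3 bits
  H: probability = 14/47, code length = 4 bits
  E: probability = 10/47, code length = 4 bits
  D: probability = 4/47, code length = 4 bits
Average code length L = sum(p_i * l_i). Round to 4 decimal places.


Weighted contributions p_i * l_i:
  A: (19/47) * 3 = 57/47
  H: (14/47) * 4 = 56/47
  E: (10/47) * 4 = 40/47
  D: (4/47) * 4 = 16/47
Sum = (57 + 56 + 40 + 16)/47 = 169/47

L = 169/47 = 3.5957 bits/symbol


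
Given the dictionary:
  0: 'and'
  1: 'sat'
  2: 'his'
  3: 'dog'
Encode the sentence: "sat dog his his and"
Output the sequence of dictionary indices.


Look up each word in the dictionary:
  'sat' -> 1
  'dog' -> 3
  'his' -> 2
  'his' -> 2
  'and' -> 0

Encoded: [1, 3, 2, 2, 0]


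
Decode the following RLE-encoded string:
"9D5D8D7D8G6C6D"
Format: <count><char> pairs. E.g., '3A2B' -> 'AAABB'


Expanding each <count><char> pair:
  9D -> 'DDDDDDDDD'
  5D -> 'DDDDD'
  8D -> 'DDDDDDDD'
  7D -> 'DDDDDDD'
  8G -> 'GGGGGGGG'
  6C -> 'CCCCCC'
  6D -> 'DDDDDD'

Decoded = DDDDDDDDDDDDDDDDDDDDDDDDDDDDDGGGGGGGGCCCCCCDDDDDD


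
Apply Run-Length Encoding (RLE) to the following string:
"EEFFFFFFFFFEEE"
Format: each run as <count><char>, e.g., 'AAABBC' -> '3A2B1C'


Scanning runs left to right:
  i=0: run of 'E' x 2 -> '2E'
  i=2: run of 'F' x 9 -> '9F'
  i=11: run of 'E' x 3 -> '3E'

RLE = 2E9F3E


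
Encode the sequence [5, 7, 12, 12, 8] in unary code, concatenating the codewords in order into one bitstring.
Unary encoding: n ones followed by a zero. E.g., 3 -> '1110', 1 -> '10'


Encode each number as n ones followed by a terminating 0:
  5 -> 111110 (6 bits)
  7 -> 11111110 (8 bits)
  12 -> 1111111111110 (13 bits)
  12 -> 1111111111110 (13 bits)
  8 -> 111111110 (9 bits)
Total length = 6 + 8 + 13 + 13 + 9 = 49 bits.

Unary([5, 7, 12, 12, 8]) = 1111101111111011111111111101111111111110111111110 (49 bits)


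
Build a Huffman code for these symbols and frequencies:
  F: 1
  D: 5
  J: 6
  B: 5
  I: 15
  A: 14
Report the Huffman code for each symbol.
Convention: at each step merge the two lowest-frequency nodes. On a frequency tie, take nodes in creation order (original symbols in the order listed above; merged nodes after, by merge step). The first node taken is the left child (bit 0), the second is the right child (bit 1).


Huffman tree construction:
Step 1: Merge F(1) + D(5) = 6
Step 2: Merge B(5) + J(6) = 11
Step 3: Merge (F+D)(6) + (B+J)(11) = 17
Step 4: Merge A(14) + I(15) = 29
Step 5: Merge ((F+D)+(B+J))(17) + (A+I)(29) = 46
Read each symbol's code off the tree from the root (left child = 0, right child = 1).

Codes:
  F: 000 (length 3)
  D: 001 (length 3)
  J: 011 (length 3)
  B: 010 (length 3)
  I: 11 (length 2)
  A: 10 (length 2)
Average code length: 109/46 = 2.3696 bits/symbol


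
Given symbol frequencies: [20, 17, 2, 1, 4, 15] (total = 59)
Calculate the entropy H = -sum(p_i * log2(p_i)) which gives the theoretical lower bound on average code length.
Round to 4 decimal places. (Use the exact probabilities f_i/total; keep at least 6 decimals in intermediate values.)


Per-symbol terms -p_i * log2(p_i) with p_i = f_i/59:
  p = 20/59 = 0.338983: log2(p) = -1.560715, -p*log2(p) = 0.529056
  p = 17/59 = 0.288136: log2(p) = -1.795180, -p*log2(p) = 0.517255
  p = 2/59 = 0.033898: log2(p) = -4.882643, -p*log2(p) = 0.165513
  p = 1/59 = 0.016949: log2(p) = -5.882643, -p*log2(p) = 0.099706
  p = 4/59 = 0.067797: log2(p) = -3.882643, -p*log2(p) = 0.263230
  p = 15/59 = 0.254237: log2(p) = -1.975752, -p*log2(p) = 0.502310
H = 0.529056 + 0.517255 + 0.165513 + 0.099706 + 0.263230 + 0.502310 = 2.077070

H = 2.0771 bits/symbol


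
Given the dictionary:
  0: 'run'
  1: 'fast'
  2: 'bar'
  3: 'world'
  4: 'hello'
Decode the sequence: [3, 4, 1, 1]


Look up each index in the dictionary:
  3 -> 'world'
  4 -> 'hello'
  1 -> 'fast'
  1 -> 'fast'

Decoded: "world hello fast fast"


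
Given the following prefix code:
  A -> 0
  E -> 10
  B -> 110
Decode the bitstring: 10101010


Decoding step by step:
Bits 10 -> E
Bits 10 -> E
Bits 10 -> E
Bits 10 -> E


Decoded message: EEEE


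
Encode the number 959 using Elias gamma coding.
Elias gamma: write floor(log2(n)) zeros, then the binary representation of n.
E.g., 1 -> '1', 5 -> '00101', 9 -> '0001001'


num_bits = floor(log2(959)) + 1 = 10
leading_zeros = num_bits - 1 = 9
binary(959) = 1110111111

Elias gamma(959) = '000000000' + '1110111111' = 0000000001110111111 (19 bits)


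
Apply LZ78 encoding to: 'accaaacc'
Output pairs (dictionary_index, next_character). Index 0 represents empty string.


LZ78 encoding steps:
Dictionary: {0: ''}
Step 1: w='' (idx 0), next='a' -> output (0, 'a'), add 'a' as idx 1
Step 2: w='' (idx 0), next='c' -> output (0, 'c'), add 'c' as idx 2
Step 3: w='c' (idx 2), next='a' -> output (2, 'a'), add 'ca' as idx 3
Step 4: w='a' (idx 1), next='a' -> output (1, 'a'), add 'aa' as idx 4
Step 5: w='c' (idx 2), next='c' -> output (2, 'c'), add 'cc' as idx 5


Encoded: [(0, 'a'), (0, 'c'), (2, 'a'), (1, 'a'), (2, 'c')]


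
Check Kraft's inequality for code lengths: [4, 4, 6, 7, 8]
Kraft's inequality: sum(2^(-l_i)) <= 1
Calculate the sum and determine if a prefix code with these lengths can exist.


Sum = 2^(-4) + 2^(-4) + 2^(-6) + 2^(-7) + 2^(-8)
    = 0.0625 + 0.0625 + 0.015625 + 0.0078125 + 0.00390625
    = 39/256 = 0.15234375
Since 0.15234375 <= 1, Kraft's inequality IS satisfied.
A prefix code with these lengths CAN exist.

Kraft sum = 0.15234375. Satisfied.


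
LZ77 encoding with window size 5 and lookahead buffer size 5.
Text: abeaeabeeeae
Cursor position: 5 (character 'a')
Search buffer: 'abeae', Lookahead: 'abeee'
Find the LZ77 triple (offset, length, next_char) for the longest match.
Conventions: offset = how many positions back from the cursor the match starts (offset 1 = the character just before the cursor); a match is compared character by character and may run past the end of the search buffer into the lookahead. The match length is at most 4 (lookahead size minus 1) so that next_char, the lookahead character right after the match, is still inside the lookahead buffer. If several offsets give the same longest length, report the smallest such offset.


Try each offset into the search buffer:
  offset=1 (pos 4, char 'e'): match length 0
  offset=2 (pos 3, char 'a'): match length 1
  offset=3 (pos 2, char 'e'): match length 0
  offset=4 (pos 1, char 'b'): match length 0
  offset=5 (pos 0, char 'a'): match length 3
Longest match has length 3 at offset 5.
next_char = character at position 5 + 3 = 8 -> 'e'

Best match: offset=5, length=3 (matching 'abe' starting at position 0)
LZ77 triple: (5, 3, 'e')


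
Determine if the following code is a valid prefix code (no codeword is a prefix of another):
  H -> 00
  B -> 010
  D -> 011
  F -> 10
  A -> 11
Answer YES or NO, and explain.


Checking each pair (does one codeword prefix another?):
  H='00' vs B='010': no prefix
  H='00' vs D='011': no prefix
  H='00' vs F='10': no prefix
  H='00' vs A='11': no prefix
  B='010' vs H='00': no prefix
  B='010' vs D='011': no prefix
  B='010' vs F='10': no prefix
  B='010' vs A='11': no prefix
  D='011' vs H='00': no prefix
  D='011' vs B='010': no prefix
  D='011' vs F='10': no prefix
  D='011' vs A='11': no prefix
  F='10' vs H='00': no prefix
  F='10' vs B='010': no prefix
  F='10' vs D='011': no prefix
  F='10' vs A='11': no prefix
  A='11' vs H='00': no prefix
  A='11' vs B='010': no prefix
  A='11' vs D='011': no prefix
  A='11' vs F='10': no prefix
No violation found over all pairs.

YES -- this is a valid prefix code. No codeword is a prefix of any other codeword.


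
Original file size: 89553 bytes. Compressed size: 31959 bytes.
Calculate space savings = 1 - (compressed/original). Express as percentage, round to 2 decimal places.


ratio = compressed/original = 31959/89553 = 0.356872
savings = 1 - ratio = 1 - 0.356872 = 0.643128
as a percentage: 0.643128 * 100 = 64.31%

Space savings = 1 - 31959/89553 = 64.31%


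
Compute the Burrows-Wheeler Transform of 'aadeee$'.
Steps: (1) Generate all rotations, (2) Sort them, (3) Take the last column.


Rotations (sorted):
  0: $aadeee -> last char: e
  1: aadeee$ -> last char: $
  2: adeee$a -> last char: a
  3: deee$aa -> last char: a
  4: e$aadee -> last char: e
  5: ee$aade -> last char: e
  6: eee$aad -> last char: d


BWT = e$aaeed


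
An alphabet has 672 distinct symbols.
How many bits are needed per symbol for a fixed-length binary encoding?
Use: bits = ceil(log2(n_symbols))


log2(672) = 9.3923
Bracket: 2^9 = 512 < 672 <= 2^10 = 1024
So ceil(log2(672)) = 10

bits = ceil(log2(672)) = ceil(9.3923) = 10 bits


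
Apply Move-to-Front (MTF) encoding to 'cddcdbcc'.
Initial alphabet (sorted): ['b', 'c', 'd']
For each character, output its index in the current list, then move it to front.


MTF encoding:
'c': index 1 in ['b', 'c', 'd'] -> ['c', 'b', 'd']
'd': index 2 in ['c', 'b', 'd'] -> ['d', 'c', 'b']
'd': index 0 in ['d', 'c', 'b'] -> ['d', 'c', 'b']
'c': index 1 in ['d', 'c', 'b'] -> ['c', 'd', 'b']
'd': index 1 in ['c', 'd', 'b'] -> ['d', 'c', 'b']
'b': index 2 in ['d', 'c', 'b'] -> ['b', 'd', 'c']
'c': index 2 in ['b', 'd', 'c'] -> ['c', 'b', 'd']
'c': index 0 in ['c', 'b', 'd'] -> ['c', 'b', 'd']


Output: [1, 2, 0, 1, 1, 2, 2, 0]


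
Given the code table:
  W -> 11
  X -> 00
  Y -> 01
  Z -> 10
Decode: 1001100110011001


Decoding:
10 -> Z
01 -> Y
10 -> Z
01 -> Y
10 -> Z
01 -> Y
10 -> Z
01 -> Y


Result: ZYZYZYZY


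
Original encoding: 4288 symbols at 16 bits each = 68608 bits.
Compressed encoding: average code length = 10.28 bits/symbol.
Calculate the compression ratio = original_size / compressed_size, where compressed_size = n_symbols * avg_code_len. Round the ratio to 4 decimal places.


original_size = n_symbols * orig_bits = 4288 * 16 = 68608 bits
compressed_size = n_symbols * avg_code_len = 4288 * 10.28 = 44080.64 bits
ratio = original_size / compressed_size = 68608 / 44080.64 = 1.5564

Compression ratio = 1.5564


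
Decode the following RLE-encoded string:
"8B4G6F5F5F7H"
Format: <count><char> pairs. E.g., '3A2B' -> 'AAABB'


Expanding each <count><char> pair:
  8B -> 'BBBBBBBB'
  4G -> 'GGGG'
  6F -> 'FFFFFF'
  5F -> 'FFFFF'
  5F -> 'FFFFF'
  7H -> 'HHHHHHH'

Decoded = BBBBBBBBGGGGFFFFFFFFFFFFFFFFHHHHHHH


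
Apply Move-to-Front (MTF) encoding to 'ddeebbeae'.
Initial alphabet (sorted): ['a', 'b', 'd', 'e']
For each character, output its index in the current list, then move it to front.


MTF encoding:
'd': index 2 in ['a', 'b', 'd', 'e'] -> ['d', 'a', 'b', 'e']
'd': index 0 in ['d', 'a', 'b', 'e'] -> ['d', 'a', 'b', 'e']
'e': index 3 in ['d', 'a', 'b', 'e'] -> ['e', 'd', 'a', 'b']
'e': index 0 in ['e', 'd', 'a', 'b'] -> ['e', 'd', 'a', 'b']
'b': index 3 in ['e', 'd', 'a', 'b'] -> ['b', 'e', 'd', 'a']
'b': index 0 in ['b', 'e', 'd', 'a'] -> ['b', 'e', 'd', 'a']
'e': index 1 in ['b', 'e', 'd', 'a'] -> ['e', 'b', 'd', 'a']
'a': index 3 in ['e', 'b', 'd', 'a'] -> ['a', 'e', 'b', 'd']
'e': index 1 in ['a', 'e', 'b', 'd'] -> ['e', 'a', 'b', 'd']


Output: [2, 0, 3, 0, 3, 0, 1, 3, 1]


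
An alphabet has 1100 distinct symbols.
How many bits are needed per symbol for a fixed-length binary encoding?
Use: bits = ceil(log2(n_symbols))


log2(1100) = 10.1033
Bracket: 2^10 = 1024 < 1100 <= 2^11 = 2048
So ceil(log2(1100)) = 11

bits = ceil(log2(1100)) = ceil(10.1033) = 11 bits


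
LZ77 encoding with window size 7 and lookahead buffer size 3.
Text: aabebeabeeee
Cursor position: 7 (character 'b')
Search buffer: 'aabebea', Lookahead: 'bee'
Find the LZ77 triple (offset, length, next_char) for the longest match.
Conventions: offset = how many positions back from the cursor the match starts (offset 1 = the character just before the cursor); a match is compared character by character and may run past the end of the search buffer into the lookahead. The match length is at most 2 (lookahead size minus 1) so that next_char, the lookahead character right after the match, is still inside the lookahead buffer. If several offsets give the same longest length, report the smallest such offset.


Try each offset into the search buffer:
  offset=1 (pos 6, char 'a'): match length 0
  offset=2 (pos 5, char 'e'): match length 0
  offset=3 (pos 4, char 'b'): match length 2
  offset=4 (pos 3, char 'e'): match length 0
  offset=5 (pos 2, char 'b'): match length 2
  offset=6 (pos 1, char 'a'): match length 0
  offset=7 (pos 0, char 'a'): match length 0
Longest match has length 2, found at offsets 3, 5; take the smallest, offset 3.
next_char = character at position 7 + 2 = 9 -> 'e'

Best match: offset=3, length=2 (matching 'be' starting at position 4)
LZ77 triple: (3, 2, 'e')


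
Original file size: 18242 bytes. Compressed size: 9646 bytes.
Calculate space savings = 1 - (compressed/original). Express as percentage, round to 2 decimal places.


ratio = compressed/original = 9646/18242 = 0.52878
savings = 1 - ratio = 1 - 0.52878 = 0.47122
as a percentage: 0.47122 * 100 = 47.12%

Space savings = 1 - 9646/18242 = 47.12%


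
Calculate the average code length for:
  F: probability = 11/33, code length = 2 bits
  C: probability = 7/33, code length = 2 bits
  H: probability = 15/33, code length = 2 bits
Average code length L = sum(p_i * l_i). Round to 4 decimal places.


Weighted contributions p_i * l_i:
  F: (11/33) * 2 = 22/33
  C: (7/33) * 2 = 14/33
  H: (15/33) * 2 = 30/33
Sum = (22 + 14 + 30)/33 = 66/33

L = 66/33 = 2.0000 bits/symbol


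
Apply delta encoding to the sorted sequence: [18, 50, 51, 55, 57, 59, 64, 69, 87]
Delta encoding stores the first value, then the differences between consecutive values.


First value: 18
Deltas:
  50 - 18 = 32
  51 - 50 = 1
  55 - 51 = 4
  57 - 55 = 2
  59 - 57 = 2
  64 - 59 = 5
  69 - 64 = 5
  87 - 69 = 18


Delta encoded: [18, 32, 1, 4, 2, 2, 5, 5, 18]


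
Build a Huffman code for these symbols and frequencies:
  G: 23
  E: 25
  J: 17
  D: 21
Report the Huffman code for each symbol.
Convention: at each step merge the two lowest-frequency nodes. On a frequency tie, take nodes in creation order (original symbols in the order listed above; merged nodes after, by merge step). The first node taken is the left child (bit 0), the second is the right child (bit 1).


Huffman tree construction:
Step 1: Merge J(17) + D(21) = 38
Step 2: Merge G(23) + E(25) = 48
Step 3: Merge (J+D)(38) + (G+E)(48) = 86
Read each symbol's code off the tree from the root (left child = 0, right child = 1).

Codes:
  G: 10 (length 2)
  E: 11 (length 2)
  J: 00 (length 2)
  D: 01 (length 2)
Average code length: 172/86 = 2.0000 bits/symbol


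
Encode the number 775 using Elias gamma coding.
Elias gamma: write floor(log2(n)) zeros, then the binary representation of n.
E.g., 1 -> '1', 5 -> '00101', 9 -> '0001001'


num_bits = floor(log2(775)) + 1 = 10
leading_zeros = num_bits - 1 = 9
binary(775) = 1100000111

Elias gamma(775) = '000000000' + '1100000111' = 0000000001100000111 (19 bits)


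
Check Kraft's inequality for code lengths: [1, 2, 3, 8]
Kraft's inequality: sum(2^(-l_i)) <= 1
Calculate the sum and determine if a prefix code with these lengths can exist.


Sum = 2^(-1) + 2^(-2) + 2^(-3) + 2^(-8)
    = 0.5 + 0.25 + 0.125 + 0.00390625
    = 225/256 = 0.87890625
Since 0.87890625 <= 1, Kraft's inequality IS satisfied.
A prefix code with these lengths CAN exist.

Kraft sum = 0.87890625. Satisfied.


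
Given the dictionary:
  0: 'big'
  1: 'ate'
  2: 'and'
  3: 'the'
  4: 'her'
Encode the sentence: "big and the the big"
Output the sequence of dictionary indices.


Look up each word in the dictionary:
  'big' -> 0
  'and' -> 2
  'the' -> 3
  'the' -> 3
  'big' -> 0

Encoded: [0, 2, 3, 3, 0]


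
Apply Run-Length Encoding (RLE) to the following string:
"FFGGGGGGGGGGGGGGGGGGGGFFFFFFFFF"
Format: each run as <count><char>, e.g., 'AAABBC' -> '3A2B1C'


Scanning runs left to right:
  i=0: run of 'F' x 2 -> '2F'
  i=2: run of 'G' x 20 -> '20G'
  i=22: run of 'F' x 9 -> '9F'

RLE = 2F20G9F


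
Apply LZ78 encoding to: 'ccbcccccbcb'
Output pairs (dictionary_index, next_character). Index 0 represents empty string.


LZ78 encoding steps:
Dictionary: {0: ''}
Step 1: w='' (idx 0), next='c' -> output (0, 'c'), add 'c' as idx 1
Step 2: w='c' (idx 1), next='b' -> output (1, 'b'), add 'cb' as idx 2
Step 3: w='c' (idx 1), next='c' -> output (1, 'c'), add 'cc' as idx 3
Step 4: w='cc' (idx 3), next='c' -> output (3, 'c'), add 'ccc' as idx 4
Step 5: w='' (idx 0), next='b' -> output (0, 'b'), add 'b' as idx 5
Step 6: w='cb' (idx 2), end of input -> output (2, '')


Encoded: [(0, 'c'), (1, 'b'), (1, 'c'), (3, 'c'), (0, 'b'), (2, '')]


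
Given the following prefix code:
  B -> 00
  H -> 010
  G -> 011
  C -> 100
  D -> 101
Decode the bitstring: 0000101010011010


Decoding step by step:
Bits 00 -> B
Bits 00 -> B
Bits 101 -> D
Bits 010 -> H
Bits 011 -> G
Bits 010 -> H


Decoded message: BBDHGH


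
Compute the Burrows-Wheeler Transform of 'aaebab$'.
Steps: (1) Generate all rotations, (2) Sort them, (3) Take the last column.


Rotations (sorted):
  0: $aaebab -> last char: b
  1: aaebab$ -> last char: $
  2: ab$aaeb -> last char: b
  3: aebab$a -> last char: a
  4: b$aaeba -> last char: a
  5: bab$aae -> last char: e
  6: ebab$aa -> last char: a


BWT = b$baaea


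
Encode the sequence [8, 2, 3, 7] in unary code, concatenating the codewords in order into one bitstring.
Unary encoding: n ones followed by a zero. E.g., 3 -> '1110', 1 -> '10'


Encode each number as n ones followed by a terminating 0:
  8 -> 111111110 (9 bits)
  2 -> 110 (3 bits)
  3 -> 1110 (4 bits)
  7 -> 11111110 (8 bits)
Total length = 9 + 3 + 4 + 8 = 24 bits.

Unary([8, 2, 3, 7]) = 111111110110111011111110 (24 bits)


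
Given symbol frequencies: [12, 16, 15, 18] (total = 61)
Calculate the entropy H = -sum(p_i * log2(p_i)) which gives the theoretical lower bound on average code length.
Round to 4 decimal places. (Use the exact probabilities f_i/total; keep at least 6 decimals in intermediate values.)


Per-symbol terms -p_i * log2(p_i) with p_i = f_i/61:
  p = 12/61 = 0.196721: log2(p) = -2.345775, -p*log2(p) = 0.461464
  p = 16/61 = 0.262295: log2(p) = -1.930737, -p*log2(p) = 0.506423
  p = 15/61 = 0.245902: log2(p) = -2.023847, -p*log2(p) = 0.497667
  p = 18/61 = 0.295082: log2(p) = -1.760812, -p*log2(p) = 0.519584
H = 0.461464 + 0.506423 + 0.497667 + 0.519584 = 1.985138

H = 1.9851 bits/symbol


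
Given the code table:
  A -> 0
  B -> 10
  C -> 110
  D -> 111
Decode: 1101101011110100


Decoding:
110 -> C
110 -> C
10 -> B
111 -> D
10 -> B
10 -> B
0 -> A


Result: CCBDBBA


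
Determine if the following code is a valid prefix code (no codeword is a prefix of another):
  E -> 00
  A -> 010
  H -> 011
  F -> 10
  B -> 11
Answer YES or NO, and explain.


Checking each pair (does one codeword prefix another?):
  E='00' vs A='010': no prefix
  E='00' vs H='011': no prefix
  E='00' vs F='10': no prefix
  E='00' vs B='11': no prefix
  A='010' vs E='00': no prefix
  A='010' vs H='011': no prefix
  A='010' vs F='10': no prefix
  A='010' vs B='11': no prefix
  H='011' vs E='00': no prefix
  H='011' vs A='010': no prefix
  H='011' vs F='10': no prefix
  H='011' vs B='11': no prefix
  F='10' vs E='00': no prefix
  F='10' vs A='010': no prefix
  F='10' vs H='011': no prefix
  F='10' vs B='11': no prefix
  B='11' vs E='00': no prefix
  B='11' vs A='010': no prefix
  B='11' vs H='011': no prefix
  B='11' vs F='10': no prefix
No violation found over all pairs.

YES -- this is a valid prefix code. No codeword is a prefix of any other codeword.


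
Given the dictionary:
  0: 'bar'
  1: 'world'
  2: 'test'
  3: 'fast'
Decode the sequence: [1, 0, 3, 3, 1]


Look up each index in the dictionary:
  1 -> 'world'
  0 -> 'bar'
  3 -> 'fast'
  3 -> 'fast'
  1 -> 'world'

Decoded: "world bar fast fast world"


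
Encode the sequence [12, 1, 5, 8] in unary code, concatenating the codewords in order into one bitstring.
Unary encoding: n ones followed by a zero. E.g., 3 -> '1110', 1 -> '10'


Encode each number as n ones followed by a terminating 0:
  12 -> 1111111111110 (13 bits)
  1 -> 10 (2 bits)
  5 -> 111110 (6 bits)
  8 -> 111111110 (9 bits)
Total length = 13 + 2 + 6 + 9 = 30 bits.

Unary([12, 1, 5, 8]) = 111111111111010111110111111110 (30 bits)


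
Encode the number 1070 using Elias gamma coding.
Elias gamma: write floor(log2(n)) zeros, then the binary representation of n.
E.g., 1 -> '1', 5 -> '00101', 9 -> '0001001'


num_bits = floor(log2(1070)) + 1 = 11
leading_zeros = num_bits - 1 = 10
binary(1070) = 10000101110

Elias gamma(1070) = '0000000000' + '10000101110' = 000000000010000101110 (21 bits)


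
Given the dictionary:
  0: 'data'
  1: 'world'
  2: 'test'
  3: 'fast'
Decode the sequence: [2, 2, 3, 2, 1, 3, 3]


Look up each index in the dictionary:
  2 -> 'test'
  2 -> 'test'
  3 -> 'fast'
  2 -> 'test'
  1 -> 'world'
  3 -> 'fast'
  3 -> 'fast'

Decoded: "test test fast test world fast fast"


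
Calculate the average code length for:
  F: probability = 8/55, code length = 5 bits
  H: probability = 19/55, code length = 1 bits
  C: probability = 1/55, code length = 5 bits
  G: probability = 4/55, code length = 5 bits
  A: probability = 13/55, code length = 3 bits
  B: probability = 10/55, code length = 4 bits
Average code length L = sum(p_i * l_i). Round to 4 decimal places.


Weighted contributions p_i * l_i:
  F: (8/55) * 5 = 40/55
  H: (19/55) * 1 = 19/55
  C: (1/55) * 5 = 5/55
  G: (4/55) * 5 = 20/55
  A: (13/55) * 3 = 39/55
  B: (10/55) * 4 = 40/55
Sum = (40 + 19 + 5 + 20 + 39 + 40)/55 = 163/55

L = 163/55 = 2.9636 bits/symbol


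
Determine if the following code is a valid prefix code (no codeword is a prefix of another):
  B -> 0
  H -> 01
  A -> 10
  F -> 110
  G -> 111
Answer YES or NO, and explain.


Checking each pair (does one codeword prefix another?):
  B='0' vs H='01': prefix -- VIOLATION

NO -- this is NOT a valid prefix code. B (0) is a prefix of H (01).


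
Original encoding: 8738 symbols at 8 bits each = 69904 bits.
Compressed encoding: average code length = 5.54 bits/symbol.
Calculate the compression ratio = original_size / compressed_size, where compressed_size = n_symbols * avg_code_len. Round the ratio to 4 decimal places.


original_size = n_symbols * orig_bits = 8738 * 8 = 69904 bits
compressed_size = n_symbols * avg_code_len = 8738 * 5.54 = 48408.52 bits
ratio = original_size / compressed_size = 69904 / 48408.52 = 1.444

Compression ratio = 1.444


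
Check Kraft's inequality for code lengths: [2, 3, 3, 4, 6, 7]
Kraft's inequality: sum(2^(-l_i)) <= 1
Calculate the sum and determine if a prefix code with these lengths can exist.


Sum = 2^(-2) + 2^(-3) + 2^(-3) + 2^(-4) + 2^(-6) + 2^(-7)
    = 0.25 + 0.125 + 0.125 + 0.0625 + 0.015625 + 0.0078125
    = 75/128 = 0.5859375
Since 0.5859375 <= 1, Kraft's inequality IS satisfied.
A prefix code with these lengths CAN exist.

Kraft sum = 0.5859375. Satisfied.


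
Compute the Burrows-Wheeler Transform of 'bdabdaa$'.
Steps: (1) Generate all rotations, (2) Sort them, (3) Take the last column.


Rotations (sorted):
  0: $bdabdaa -> last char: a
  1: a$bdabda -> last char: a
  2: aa$bdabd -> last char: d
  3: abdaa$bd -> last char: d
  4: bdaa$bda -> last char: a
  5: bdabdaa$ -> last char: $
  6: daa$bdab -> last char: b
  7: dabdaa$b -> last char: b


BWT = aadda$bb


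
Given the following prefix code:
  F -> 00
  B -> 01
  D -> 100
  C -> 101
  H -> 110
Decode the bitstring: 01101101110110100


Decoding step by step:
Bits 01 -> B
Bits 101 -> C
Bits 101 -> C
Bits 110 -> H
Bits 110 -> H
Bits 100 -> D


Decoded message: BCCHHD


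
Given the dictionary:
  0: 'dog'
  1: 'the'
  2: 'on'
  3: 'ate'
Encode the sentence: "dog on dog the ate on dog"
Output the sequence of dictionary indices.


Look up each word in the dictionary:
  'dog' -> 0
  'on' -> 2
  'dog' -> 0
  'the' -> 1
  'ate' -> 3
  'on' -> 2
  'dog' -> 0

Encoded: [0, 2, 0, 1, 3, 2, 0]


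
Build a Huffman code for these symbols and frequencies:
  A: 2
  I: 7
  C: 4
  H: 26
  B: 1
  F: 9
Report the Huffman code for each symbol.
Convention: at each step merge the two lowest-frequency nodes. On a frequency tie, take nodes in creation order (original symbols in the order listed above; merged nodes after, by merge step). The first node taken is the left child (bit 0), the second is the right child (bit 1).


Huffman tree construction:
Step 1: Merge B(1) + A(2) = 3
Step 2: Merge (B+A)(3) + C(4) = 7
Step 3: Merge I(7) + ((B+A)+C)(7) = 14
Step 4: Merge F(9) + (I+((B+A)+C))(14) = 23
Step 5: Merge (F+(I+((B+A)+C)))(23) + H(26) = 49
Read each symbol's code off the tree from the root (left child = 0, right child = 1).

Codes:
  A: 01101 (length 5)
  I: 010 (length 3)
  C: 0111 (length 4)
  H: 1 (length 1)
  B: 01100 (length 5)
  F: 00 (length 2)
Average code length: 96/49 = 1.9592 bits/symbol


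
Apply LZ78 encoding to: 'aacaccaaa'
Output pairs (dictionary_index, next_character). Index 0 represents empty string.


LZ78 encoding steps:
Dictionary: {0: ''}
Step 1: w='' (idx 0), next='a' -> output (0, 'a'), add 'a' as idx 1
Step 2: w='a' (idx 1), next='c' -> output (1, 'c'), add 'ac' as idx 2
Step 3: w='ac' (idx 2), next='c' -> output (2, 'c'), add 'acc' as idx 3
Step 4: w='a' (idx 1), next='a' -> output (1, 'a'), add 'aa' as idx 4
Step 5: w='a' (idx 1), end of input -> output (1, '')


Encoded: [(0, 'a'), (1, 'c'), (2, 'c'), (1, 'a'), (1, '')]


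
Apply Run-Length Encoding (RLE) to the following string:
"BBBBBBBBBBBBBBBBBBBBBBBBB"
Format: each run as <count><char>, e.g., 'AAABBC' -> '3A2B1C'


Scanning runs left to right:
  i=0: run of 'B' x 25 -> '25B'

RLE = 25B


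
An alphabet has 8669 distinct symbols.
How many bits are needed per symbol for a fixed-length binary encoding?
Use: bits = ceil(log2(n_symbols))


log2(8669) = 13.0816
Bracket: 2^13 = 8192 < 8669 <= 2^14 = 16384
So ceil(log2(8669)) = 14

bits = ceil(log2(8669)) = ceil(13.0816) = 14 bits


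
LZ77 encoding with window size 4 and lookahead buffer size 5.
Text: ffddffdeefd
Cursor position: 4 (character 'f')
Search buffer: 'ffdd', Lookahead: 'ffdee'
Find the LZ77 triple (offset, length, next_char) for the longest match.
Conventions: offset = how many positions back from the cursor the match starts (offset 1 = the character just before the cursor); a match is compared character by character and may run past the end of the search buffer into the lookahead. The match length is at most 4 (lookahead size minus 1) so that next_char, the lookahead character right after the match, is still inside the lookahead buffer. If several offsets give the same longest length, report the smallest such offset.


Try each offset into the search buffer:
  offset=1 (pos 3, char 'd'): match length 0
  offset=2 (pos 2, char 'd'): match length 0
  offset=3 (pos 1, char 'f'): match length 1
  offset=4 (pos 0, char 'f'): match length 3
Longest match has length 3 at offset 4.
next_char = character at position 4 + 3 = 7 -> 'e'

Best match: offset=4, length=3 (matching 'ffd' starting at position 0)
LZ77 triple: (4, 3, 'e')


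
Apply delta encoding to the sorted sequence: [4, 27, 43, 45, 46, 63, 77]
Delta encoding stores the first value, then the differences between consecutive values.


First value: 4
Deltas:
  27 - 4 = 23
  43 - 27 = 16
  45 - 43 = 2
  46 - 45 = 1
  63 - 46 = 17
  77 - 63 = 14


Delta encoded: [4, 23, 16, 2, 1, 17, 14]


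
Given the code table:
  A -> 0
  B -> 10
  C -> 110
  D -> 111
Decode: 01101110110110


Decoding:
0 -> A
110 -> C
111 -> D
0 -> A
110 -> C
110 -> C


Result: ACDACC


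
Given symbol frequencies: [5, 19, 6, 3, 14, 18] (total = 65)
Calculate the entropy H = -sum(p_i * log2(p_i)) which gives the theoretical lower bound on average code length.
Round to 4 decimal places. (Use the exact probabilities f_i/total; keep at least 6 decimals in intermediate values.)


Per-symbol terms -p_i * log2(p_i) with p_i = f_i/65:
  p = 5/65 = 0.076923: log2(p) = -3.700440, -p*log2(p) = 0.284649
  p = 19/65 = 0.292308: log2(p) = -1.774440, -p*log2(p) = 0.518683
  p = 6/65 = 0.092308: log2(p) = -3.437405, -p*log2(p) = 0.317299
  p = 3/65 = 0.046154: log2(p) = -4.437405, -p*log2(p) = 0.204803
  p = 14/65 = 0.215385: log2(p) = -2.215013, -p*log2(p) = 0.477080
  p = 18/65 = 0.276923: log2(p) = -1.852443, -p*log2(p) = 0.512984
H = 0.284649 + 0.518683 + 0.317299 + 0.204803 + 0.477080 + 0.512984 = 2.315498

H = 2.3155 bits/symbol


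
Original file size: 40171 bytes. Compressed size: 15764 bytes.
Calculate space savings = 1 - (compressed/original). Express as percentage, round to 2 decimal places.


ratio = compressed/original = 15764/40171 = 0.392422
savings = 1 - ratio = 1 - 0.392422 = 0.607578
as a percentage: 0.607578 * 100 = 60.76%

Space savings = 1 - 15764/40171 = 60.76%


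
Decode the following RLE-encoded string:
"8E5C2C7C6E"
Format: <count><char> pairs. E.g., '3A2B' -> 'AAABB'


Expanding each <count><char> pair:
  8E -> 'EEEEEEEE'
  5C -> 'CCCCC'
  2C -> 'CC'
  7C -> 'CCCCCCC'
  6E -> 'EEEEEE'

Decoded = EEEEEEEECCCCCCCCCCCCCCEEEEEE


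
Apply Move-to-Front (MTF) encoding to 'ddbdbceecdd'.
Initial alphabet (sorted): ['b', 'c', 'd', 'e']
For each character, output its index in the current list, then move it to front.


MTF encoding:
'd': index 2 in ['b', 'c', 'd', 'e'] -> ['d', 'b', 'c', 'e']
'd': index 0 in ['d', 'b', 'c', 'e'] -> ['d', 'b', 'c', 'e']
'b': index 1 in ['d', 'b', 'c', 'e'] -> ['b', 'd', 'c', 'e']
'd': index 1 in ['b', 'd', 'c', 'e'] -> ['d', 'b', 'c', 'e']
'b': index 1 in ['d', 'b', 'c', 'e'] -> ['b', 'd', 'c', 'e']
'c': index 2 in ['b', 'd', 'c', 'e'] -> ['c', 'b', 'd', 'e']
'e': index 3 in ['c', 'b', 'd', 'e'] -> ['e', 'c', 'b', 'd']
'e': index 0 in ['e', 'c', 'b', 'd'] -> ['e', 'c', 'b', 'd']
'c': index 1 in ['e', 'c', 'b', 'd'] -> ['c', 'e', 'b', 'd']
'd': index 3 in ['c', 'e', 'b', 'd'] -> ['d', 'c', 'e', 'b']
'd': index 0 in ['d', 'c', 'e', 'b'] -> ['d', 'c', 'e', 'b']


Output: [2, 0, 1, 1, 1, 2, 3, 0, 1, 3, 0]


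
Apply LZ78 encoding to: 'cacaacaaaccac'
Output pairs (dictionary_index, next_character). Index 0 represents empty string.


LZ78 encoding steps:
Dictionary: {0: ''}
Step 1: w='' (idx 0), next='c' -> output (0, 'c'), add 'c' as idx 1
Step 2: w='' (idx 0), next='a' -> output (0, 'a'), add 'a' as idx 2
Step 3: w='c' (idx 1), next='a' -> output (1, 'a'), add 'ca' as idx 3
Step 4: w='a' (idx 2), next='c' -> output (2, 'c'), add 'ac' as idx 4
Step 5: w='a' (idx 2), next='a' -> output (2, 'a'), add 'aa' as idx 5
Step 6: w='ac' (idx 4), next='c' -> output (4, 'c'), add 'acc' as idx 6
Step 7: w='ac' (idx 4), end of input -> output (4, '')


Encoded: [(0, 'c'), (0, 'a'), (1, 'a'), (2, 'c'), (2, 'a'), (4, 'c'), (4, '')]


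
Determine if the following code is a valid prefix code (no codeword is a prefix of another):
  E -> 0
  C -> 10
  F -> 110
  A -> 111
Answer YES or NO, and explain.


Checking each pair (does one codeword prefix another?):
  E='0' vs C='10': no prefix
  E='0' vs F='110': no prefix
  E='0' vs A='111': no prefix
  C='10' vs E='0': no prefix
  C='10' vs F='110': no prefix
  C='10' vs A='111': no prefix
  F='110' vs E='0': no prefix
  F='110' vs C='10': no prefix
  F='110' vs A='111': no prefix
  A='111' vs E='0': no prefix
  A='111' vs C='10': no prefix
  A='111' vs F='110': no prefix
No violation found over all pairs.

YES -- this is a valid prefix code. No codeword is a prefix of any other codeword.


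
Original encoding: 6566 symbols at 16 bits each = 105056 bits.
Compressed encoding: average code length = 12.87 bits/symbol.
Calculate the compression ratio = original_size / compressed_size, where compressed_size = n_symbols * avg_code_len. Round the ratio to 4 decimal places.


original_size = n_symbols * orig_bits = 6566 * 16 = 105056 bits
compressed_size = n_symbols * avg_code_len = 6566 * 12.87 = 84504.42 bits
ratio = original_size / compressed_size = 105056 / 84504.42 = 1.2432

Compression ratio = 1.2432


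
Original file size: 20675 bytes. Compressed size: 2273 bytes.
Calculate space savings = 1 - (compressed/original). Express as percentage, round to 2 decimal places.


ratio = compressed/original = 2273/20675 = 0.10994
savings = 1 - ratio = 1 - 0.10994 = 0.89006
as a percentage: 0.89006 * 100 = 89.01%

Space savings = 1 - 2273/20675 = 89.01%


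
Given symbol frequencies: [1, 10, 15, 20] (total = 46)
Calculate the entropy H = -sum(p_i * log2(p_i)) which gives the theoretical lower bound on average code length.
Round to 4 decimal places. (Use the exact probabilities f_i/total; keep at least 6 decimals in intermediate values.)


Per-symbol terms -p_i * log2(p_i) with p_i = f_i/46:
  p = 1/46 = 0.021739: log2(p) = -5.523562, -p*log2(p) = 0.120077
  p = 10/46 = 0.217391: log2(p) = -2.201634, -p*log2(p) = 0.478616
  p = 15/46 = 0.326087: log2(p) = -1.616671, -p*log2(p) = 0.527175
  p = 20/46 = 0.434783: log2(p) = -1.201634, -p*log2(p) = 0.522450
H = 0.120077 + 0.478616 + 0.527175 + 0.522450 = 1.648318

H = 1.6483 bits/symbol


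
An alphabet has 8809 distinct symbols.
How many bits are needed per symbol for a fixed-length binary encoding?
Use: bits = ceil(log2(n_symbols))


log2(8809) = 13.1048
Bracket: 2^13 = 8192 < 8809 <= 2^14 = 16384
So ceil(log2(8809)) = 14

bits = ceil(log2(8809)) = ceil(13.1048) = 14 bits


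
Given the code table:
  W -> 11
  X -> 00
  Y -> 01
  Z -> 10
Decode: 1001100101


Decoding:
10 -> Z
01 -> Y
10 -> Z
01 -> Y
01 -> Y


Result: ZYZYY


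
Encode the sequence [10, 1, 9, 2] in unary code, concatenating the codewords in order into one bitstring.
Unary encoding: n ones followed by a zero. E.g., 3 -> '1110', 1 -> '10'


Encode each number as n ones followed by a terminating 0:
  10 -> 11111111110 (11 bits)
  1 -> 10 (2 bits)
  9 -> 1111111110 (10 bits)
  2 -> 110 (3 bits)
Total length = 11 + 2 + 10 + 3 = 26 bits.

Unary([10, 1, 9, 2]) = 11111111110101111111110110 (26 bits)


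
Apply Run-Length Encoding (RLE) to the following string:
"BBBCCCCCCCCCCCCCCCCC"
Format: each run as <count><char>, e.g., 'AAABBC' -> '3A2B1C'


Scanning runs left to right:
  i=0: run of 'B' x 3 -> '3B'
  i=3: run of 'C' x 17 -> '17C'

RLE = 3B17C


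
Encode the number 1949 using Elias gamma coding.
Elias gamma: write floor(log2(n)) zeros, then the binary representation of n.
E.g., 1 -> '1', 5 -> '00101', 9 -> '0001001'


num_bits = floor(log2(1949)) + 1 = 11
leading_zeros = num_bits - 1 = 10
binary(1949) = 11110011101

Elias gamma(1949) = '0000000000' + '11110011101' = 000000000011110011101 (21 bits)


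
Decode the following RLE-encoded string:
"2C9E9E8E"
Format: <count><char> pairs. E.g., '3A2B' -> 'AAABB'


Expanding each <count><char> pair:
  2C -> 'CC'
  9E -> 'EEEEEEEEE'
  9E -> 'EEEEEEEEE'
  8E -> 'EEEEEEEE'

Decoded = CCEEEEEEEEEEEEEEEEEEEEEEEEEE


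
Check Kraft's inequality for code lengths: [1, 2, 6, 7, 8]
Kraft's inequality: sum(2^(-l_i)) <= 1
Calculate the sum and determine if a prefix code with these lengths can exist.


Sum = 2^(-1) + 2^(-2) + 2^(-6) + 2^(-7) + 2^(-8)
    = 0.5 + 0.25 + 0.015625 + 0.0078125 + 0.00390625
    = 199/256 = 0.77734375
Since 0.77734375 <= 1, Kraft's inequality IS satisfied.
A prefix code with these lengths CAN exist.

Kraft sum = 0.77734375. Satisfied.


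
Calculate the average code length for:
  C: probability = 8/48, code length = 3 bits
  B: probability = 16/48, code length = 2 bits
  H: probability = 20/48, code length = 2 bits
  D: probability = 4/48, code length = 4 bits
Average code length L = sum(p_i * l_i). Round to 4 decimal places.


Weighted contributions p_i * l_i:
  C: (8/48) * 3 = 24/48
  B: (16/48) * 2 = 32/48
  H: (20/48) * 2 = 40/48
  D: (4/48) * 4 = 16/48
Sum = (24 + 32 + 40 + 16)/48 = 112/48

L = 112/48 = 2.3333 bits/symbol


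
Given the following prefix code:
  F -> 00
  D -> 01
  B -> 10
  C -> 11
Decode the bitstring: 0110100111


Decoding step by step:
Bits 01 -> D
Bits 10 -> B
Bits 10 -> B
Bits 01 -> D
Bits 11 -> C


Decoded message: DBBDC


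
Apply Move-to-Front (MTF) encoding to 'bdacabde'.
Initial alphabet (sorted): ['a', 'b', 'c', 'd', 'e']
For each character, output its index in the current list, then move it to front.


MTF encoding:
'b': index 1 in ['a', 'b', 'c', 'd', 'e'] -> ['b', 'a', 'c', 'd', 'e']
'd': index 3 in ['b', 'a', 'c', 'd', 'e'] -> ['d', 'b', 'a', 'c', 'e']
'a': index 2 in ['d', 'b', 'a', 'c', 'e'] -> ['a', 'd', 'b', 'c', 'e']
'c': index 3 in ['a', 'd', 'b', 'c', 'e'] -> ['c', 'a', 'd', 'b', 'e']
'a': index 1 in ['c', 'a', 'd', 'b', 'e'] -> ['a', 'c', 'd', 'b', 'e']
'b': index 3 in ['a', 'c', 'd', 'b', 'e'] -> ['b', 'a', 'c', 'd', 'e']
'd': index 3 in ['b', 'a', 'c', 'd', 'e'] -> ['d', 'b', 'a', 'c', 'e']
'e': index 4 in ['d', 'b', 'a', 'c', 'e'] -> ['e', 'd', 'b', 'a', 'c']


Output: [1, 3, 2, 3, 1, 3, 3, 4]


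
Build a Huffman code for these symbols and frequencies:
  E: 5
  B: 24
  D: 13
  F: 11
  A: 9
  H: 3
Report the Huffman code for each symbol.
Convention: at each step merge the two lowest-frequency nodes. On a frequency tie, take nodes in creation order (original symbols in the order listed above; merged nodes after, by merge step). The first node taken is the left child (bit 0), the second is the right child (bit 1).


Huffman tree construction:
Step 1: Merge H(3) + E(5) = 8
Step 2: Merge (H+E)(8) + A(9) = 17
Step 3: Merge F(11) + D(13) = 24
Step 4: Merge ((H+E)+A)(17) + B(24) = 41
Step 5: Merge (F+D)(24) + (((H+E)+A)+B)(41) = 65
Read each symbol's code off the tree from the root (left child = 0, right child = 1).

Codes:
  E: 1001 (length 4)
  B: 11 (length 2)
  D: 01 (length 2)
  F: 00 (length 2)
  A: 101 (length 3)
  H: 1000 (length 4)
Average code length: 155/65 = 2.3846 bits/symbol


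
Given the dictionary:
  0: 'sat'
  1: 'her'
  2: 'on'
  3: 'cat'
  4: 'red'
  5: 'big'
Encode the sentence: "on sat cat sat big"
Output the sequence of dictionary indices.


Look up each word in the dictionary:
  'on' -> 2
  'sat' -> 0
  'cat' -> 3
  'sat' -> 0
  'big' -> 5

Encoded: [2, 0, 3, 0, 5]


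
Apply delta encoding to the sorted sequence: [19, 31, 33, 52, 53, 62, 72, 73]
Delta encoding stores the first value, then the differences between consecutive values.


First value: 19
Deltas:
  31 - 19 = 12
  33 - 31 = 2
  52 - 33 = 19
  53 - 52 = 1
  62 - 53 = 9
  72 - 62 = 10
  73 - 72 = 1


Delta encoded: [19, 12, 2, 19, 1, 9, 10, 1]


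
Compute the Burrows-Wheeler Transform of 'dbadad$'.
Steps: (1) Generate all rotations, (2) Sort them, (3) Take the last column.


Rotations (sorted):
  0: $dbadad -> last char: d
  1: ad$dbad -> last char: d
  2: adad$db -> last char: b
  3: badad$d -> last char: d
  4: d$dbada -> last char: a
  5: dad$dba -> last char: a
  6: dbadad$ -> last char: $


BWT = ddbdaa$


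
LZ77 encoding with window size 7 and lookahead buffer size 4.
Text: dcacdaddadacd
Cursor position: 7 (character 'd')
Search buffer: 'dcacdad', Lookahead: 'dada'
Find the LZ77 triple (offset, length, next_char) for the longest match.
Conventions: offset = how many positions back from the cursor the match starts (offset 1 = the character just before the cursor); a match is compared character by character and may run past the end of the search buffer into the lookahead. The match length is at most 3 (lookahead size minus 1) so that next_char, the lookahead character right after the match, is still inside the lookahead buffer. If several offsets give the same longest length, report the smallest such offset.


Try each offset into the search buffer:
  offset=1 (pos 6, char 'd'): match length 1
  offset=2 (pos 5, char 'a'): match length 0
  offset=3 (pos 4, char 'd'): match length 3
  offset=4 (pos 3, char 'c'): match length 0
  offset=5 (pos 2, char 'a'): match length 0
  offset=6 (pos 1, char 'c'): match length 0
  offset=7 (pos 0, char 'd'): match length 1
Longest match has length 3 at offset 3.
next_char = character at position 7 + 3 = 10 -> 'a'

Best match: offset=3, length=3 (matching 'dad' starting at position 4)
LZ77 triple: (3, 3, 'a')
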